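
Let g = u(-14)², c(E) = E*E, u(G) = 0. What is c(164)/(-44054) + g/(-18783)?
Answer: -13448/22027 ≈ -0.61052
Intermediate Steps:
c(E) = E²
g = 0 (g = 0² = 0)
c(164)/(-44054) + g/(-18783) = 164²/(-44054) + 0/(-18783) = 26896*(-1/44054) + 0*(-1/18783) = -13448/22027 + 0 = -13448/22027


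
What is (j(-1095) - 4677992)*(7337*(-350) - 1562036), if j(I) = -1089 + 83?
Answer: 19324196234028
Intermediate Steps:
j(I) = -1006
(j(-1095) - 4677992)*(7337*(-350) - 1562036) = (-1006 - 4677992)*(7337*(-350) - 1562036) = -4678998*(-2567950 - 1562036) = -4678998*(-4129986) = 19324196234028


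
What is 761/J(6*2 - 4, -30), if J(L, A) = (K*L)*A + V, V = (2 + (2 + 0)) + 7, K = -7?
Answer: 761/1691 ≈ 0.45003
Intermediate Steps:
V = 11 (V = (2 + 2) + 7 = 4 + 7 = 11)
J(L, A) = 11 - 7*A*L (J(L, A) = (-7*L)*A + 11 = -7*A*L + 11 = 11 - 7*A*L)
761/J(6*2 - 4, -30) = 761/(11 - 7*(-30)*(6*2 - 4)) = 761/(11 - 7*(-30)*(12 - 4)) = 761/(11 - 7*(-30)*8) = 761/(11 + 1680) = 761/1691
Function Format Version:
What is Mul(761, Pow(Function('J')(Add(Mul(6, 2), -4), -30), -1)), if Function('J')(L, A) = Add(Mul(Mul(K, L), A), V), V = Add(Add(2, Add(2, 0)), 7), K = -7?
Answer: Rational(761, 1691) ≈ 0.45003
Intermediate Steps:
V = 11 (V = Add(Add(2, 2), 7) = Add(4, 7) = 11)
Function('J')(L, A) = Add(11, Mul(-7, A, L)) (Function('J')(L, A) = Add(Mul(Mul(-7, L), A), 11) = Add(Mul(-7, A, L), 11) = Add(11, Mul(-7, A, L)))
Mul(761, Pow(Function('J')(Add(Mul(6, 2), -4), -30), -1)) = Mul(761, Pow(Add(11, Mul(-7, -30, Add(Mul(6, 2), -4))), -1)) = Mul(761, Pow(Add(11, Mul(-7, -30, Add(12, -4))), -1)) = Mul(761, Pow(Add(11, Mul(-7, -30, 8)), -1)) = Mul(761, Pow(Add(11, 1680), -1)) = Mul(761, Pow(1691, -1)) = Mul(761, Rational(1, 1691)) = Rational(761, 1691)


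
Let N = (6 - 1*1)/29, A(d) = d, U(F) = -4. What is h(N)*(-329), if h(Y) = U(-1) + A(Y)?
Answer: 36519/29 ≈ 1259.3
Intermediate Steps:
N = 5/29 (N = (6 - 1)*(1/29) = 5*(1/29) = 5/29 ≈ 0.17241)
h(Y) = -4 + Y
h(N)*(-329) = (-4 + 5/29)*(-329) = -111/29*(-329) = 36519/29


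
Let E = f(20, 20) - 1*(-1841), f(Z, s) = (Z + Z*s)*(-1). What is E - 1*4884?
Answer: -3463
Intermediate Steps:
f(Z, s) = -Z - Z*s
E = 1421 (E = -1*20*(1 + 20) - 1*(-1841) = -1*20*21 + 1841 = -420 + 1841 = 1421)
E - 1*4884 = 1421 - 1*4884 = 1421 - 4884 = -3463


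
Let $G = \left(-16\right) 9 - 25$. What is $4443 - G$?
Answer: $4612$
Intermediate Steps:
$G = -169$ ($G = -144 - 25 = -169$)
$4443 - G = 4443 - -169 = 4443 + 169 = 4612$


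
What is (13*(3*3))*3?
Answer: 351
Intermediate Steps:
(13*(3*3))*3 = (13*9)*3 = 117*3 = 351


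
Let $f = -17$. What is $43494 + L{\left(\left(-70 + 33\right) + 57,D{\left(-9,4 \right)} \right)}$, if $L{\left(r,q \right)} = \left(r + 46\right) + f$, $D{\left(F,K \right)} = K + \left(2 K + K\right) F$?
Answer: $43543$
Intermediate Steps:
$D{\left(F,K \right)} = K + 3 F K$ ($D{\left(F,K \right)} = K + 3 K F = K + 3 F K$)
$L{\left(r,q \right)} = 29 + r$ ($L{\left(r,q \right)} = \left(r + 46\right) - 17 = \left(46 + r\right) - 17 = 29 + r$)
$43494 + L{\left(\left(-70 + 33\right) + 57,D{\left(-9,4 \right)} \right)} = 43494 + \left(29 + \left(\left(-70 + 33\right) + 57\right)\right) = 43494 + \left(29 + \left(-37 + 57\right)\right) = 43494 + \left(29 + 20\right) = 43494 + 49 = 43543$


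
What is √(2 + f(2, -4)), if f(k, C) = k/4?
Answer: √10/2 ≈ 1.5811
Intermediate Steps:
f(k, C) = k/4 (f(k, C) = k*(¼) = k/4)
√(2 + f(2, -4)) = √(2 + (¼)*2) = √(2 + ½) = √(5/2) = √10/2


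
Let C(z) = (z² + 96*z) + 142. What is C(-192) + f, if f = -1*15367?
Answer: 3207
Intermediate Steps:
C(z) = 142 + z² + 96*z
f = -15367
C(-192) + f = (142 + (-192)² + 96*(-192)) - 15367 = (142 + 36864 - 18432) - 15367 = 18574 - 15367 = 3207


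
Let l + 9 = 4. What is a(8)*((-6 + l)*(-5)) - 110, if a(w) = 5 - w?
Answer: -275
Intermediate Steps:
l = -5 (l = -9 + 4 = -5)
a(8)*((-6 + l)*(-5)) - 110 = (5 - 1*8)*((-6 - 5)*(-5)) - 110 = (5 - 8)*(-11*(-5)) - 110 = -3*55 - 110 = -165 - 110 = -275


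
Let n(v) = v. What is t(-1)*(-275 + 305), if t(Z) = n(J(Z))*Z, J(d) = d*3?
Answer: 90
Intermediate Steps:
J(d) = 3*d
t(Z) = 3*Z² (t(Z) = (3*Z)*Z = 3*Z²)
t(-1)*(-275 + 305) = (3*(-1)²)*(-275 + 305) = (3*1)*30 = 3*30 = 90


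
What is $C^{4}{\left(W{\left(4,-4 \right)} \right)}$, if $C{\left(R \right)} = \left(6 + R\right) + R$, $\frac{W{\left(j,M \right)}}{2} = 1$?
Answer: $10000$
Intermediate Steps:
$W{\left(j,M \right)} = 2$ ($W{\left(j,M \right)} = 2 \cdot 1 = 2$)
$C{\left(R \right)} = 6 + 2 R$
$C^{4}{\left(W{\left(4,-4 \right)} \right)} = \left(6 + 2 \cdot 2\right)^{4} = \left(6 + 4\right)^{4} = 10^{4} = 10000$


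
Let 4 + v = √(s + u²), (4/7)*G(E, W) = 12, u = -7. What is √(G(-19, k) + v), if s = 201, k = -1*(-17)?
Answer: √(17 + 5*√10) ≈ 5.7281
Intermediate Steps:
k = 17
G(E, W) = 21 (G(E, W) = (7/4)*12 = 21)
v = -4 + 5*√10 (v = -4 + √(201 + (-7)²) = -4 + √(201 + 49) = -4 + √250 = -4 + 5*√10 ≈ 11.811)
√(G(-19, k) + v) = √(21 + (-4 + 5*√10)) = √(17 + 5*√10)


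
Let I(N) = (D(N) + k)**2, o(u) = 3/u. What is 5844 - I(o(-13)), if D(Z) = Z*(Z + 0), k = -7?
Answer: 165532208/28561 ≈ 5795.7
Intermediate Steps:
D(Z) = Z**2 (D(Z) = Z*Z = Z**2)
I(N) = (-7 + N**2)**2 (I(N) = (N**2 - 7)**2 = (-7 + N**2)**2)
5844 - I(o(-13)) = 5844 - (-7 + (3/(-13))**2)**2 = 5844 - (-7 + (3*(-1/13))**2)**2 = 5844 - (-7 + (-3/13)**2)**2 = 5844 - (-7 + 9/169)**2 = 5844 - (-1174/169)**2 = 5844 - 1*1378276/28561 = 5844 - 1378276/28561 = 165532208/28561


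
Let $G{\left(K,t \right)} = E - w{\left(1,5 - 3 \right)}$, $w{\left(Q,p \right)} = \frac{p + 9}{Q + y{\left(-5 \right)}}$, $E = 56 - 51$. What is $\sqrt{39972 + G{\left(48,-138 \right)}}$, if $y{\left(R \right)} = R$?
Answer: $\frac{\sqrt{159919}}{2} \approx 199.95$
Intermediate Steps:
$E = 5$ ($E = 56 - 51 = 5$)
$w{\left(Q,p \right)} = \frac{9 + p}{-5 + Q}$ ($w{\left(Q,p \right)} = \frac{p + 9}{Q - 5} = \frac{9 + p}{-5 + Q}$)
$G{\left(K,t \right)} = \frac{31}{4}$ ($G{\left(K,t \right)} = 5 - \frac{9 + \left(5 - 3\right)}{-5 + 1} = 5 - \frac{9 + \left(5 - 3\right)}{-4} = 5 - - \frac{9 + 2}{4} = 5 - \left(- \frac{1}{4}\right) 11 = 5 - - \frac{11}{4} = 5 + \frac{11}{4} = \frac{31}{4}$)
$\sqrt{39972 + G{\left(48,-138 \right)}} = \sqrt{39972 + \frac{31}{4}} = \sqrt{\frac{159919}{4}} = \frac{\sqrt{159919}}{2}$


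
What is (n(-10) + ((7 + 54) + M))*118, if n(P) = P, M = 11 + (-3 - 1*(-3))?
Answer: 7316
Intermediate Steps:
M = 11 (M = 11 + (-3 + 3) = 11 + 0 = 11)
(n(-10) + ((7 + 54) + M))*118 = (-10 + ((7 + 54) + 11))*118 = (-10 + (61 + 11))*118 = (-10 + 72)*118 = 62*118 = 7316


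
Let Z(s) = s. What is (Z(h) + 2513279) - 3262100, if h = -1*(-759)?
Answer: -748062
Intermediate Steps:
h = 759
(Z(h) + 2513279) - 3262100 = (759 + 2513279) - 3262100 = 2514038 - 3262100 = -748062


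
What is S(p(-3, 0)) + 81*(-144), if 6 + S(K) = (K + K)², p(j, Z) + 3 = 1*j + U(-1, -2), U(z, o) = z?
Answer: -11474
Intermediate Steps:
p(j, Z) = -4 + j (p(j, Z) = -3 + (1*j - 1) = -3 + (j - 1) = -3 + (-1 + j) = -4 + j)
S(K) = -6 + 4*K² (S(K) = -6 + (K + K)² = -6 + (2*K)² = -6 + 4*K²)
S(p(-3, 0)) + 81*(-144) = (-6 + 4*(-4 - 3)²) + 81*(-144) = (-6 + 4*(-7)²) - 11664 = (-6 + 4*49) - 11664 = (-6 + 196) - 11664 = 190 - 11664 = -11474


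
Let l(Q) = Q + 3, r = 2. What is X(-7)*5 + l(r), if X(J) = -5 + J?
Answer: -55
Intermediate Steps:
l(Q) = 3 + Q
X(-7)*5 + l(r) = (-5 - 7)*5 + (3 + 2) = -12*5 + 5 = -60 + 5 = -55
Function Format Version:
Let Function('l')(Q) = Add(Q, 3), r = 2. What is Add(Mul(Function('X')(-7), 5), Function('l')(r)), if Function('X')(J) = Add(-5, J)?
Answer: -55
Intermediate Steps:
Function('l')(Q) = Add(3, Q)
Add(Mul(Function('X')(-7), 5), Function('l')(r)) = Add(Mul(Add(-5, -7), 5), Add(3, 2)) = Add(Mul(-12, 5), 5) = Add(-60, 5) = -55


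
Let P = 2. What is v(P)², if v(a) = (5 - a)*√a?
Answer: 18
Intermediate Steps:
v(a) = √a*(5 - a)
v(P)² = (√2*(5 - 1*2))² = (√2*(5 - 2))² = (√2*3)² = (3*√2)² = 18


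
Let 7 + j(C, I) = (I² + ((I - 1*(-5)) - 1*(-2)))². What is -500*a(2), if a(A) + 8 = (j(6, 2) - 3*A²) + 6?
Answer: -74000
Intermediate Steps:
j(C, I) = -7 + (7 + I + I²)² (j(C, I) = -7 + (I² + ((I - 1*(-5)) - 1*(-2)))² = -7 + (I² + ((I + 5) + 2))² = -7 + (I² + ((5 + I) + 2))² = -7 + (I² + (7 + I))² = -7 + (7 + I + I²)²)
a(A) = 160 - 3*A² (a(A) = -8 + (((-7 + (7 + 2 + 2²)²) - 3*A²) + 6) = -8 + (((-7 + (7 + 2 + 4)²) - 3*A²) + 6) = -8 + (((-7 + 13²) - 3*A²) + 6) = -8 + (((-7 + 169) - 3*A²) + 6) = -8 + ((162 - 3*A²) + 6) = -8 + (168 - 3*A²) = 160 - 3*A²)
-500*a(2) = -500*(160 - 3*2²) = -500*(160 - 3*4) = -500*(160 - 12) = -500*148 = -74000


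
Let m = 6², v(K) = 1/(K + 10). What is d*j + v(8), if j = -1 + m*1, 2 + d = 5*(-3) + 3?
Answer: -8819/18 ≈ -489.94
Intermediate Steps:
v(K) = 1/(10 + K)
d = -14 (d = -2 + (5*(-3) + 3) = -2 + (-15 + 3) = -2 - 12 = -14)
m = 36
j = 35 (j = -1 + 36*1 = -1 + 36 = 35)
d*j + v(8) = -14*35 + 1/(10 + 8) = -490 + 1/18 = -8819/18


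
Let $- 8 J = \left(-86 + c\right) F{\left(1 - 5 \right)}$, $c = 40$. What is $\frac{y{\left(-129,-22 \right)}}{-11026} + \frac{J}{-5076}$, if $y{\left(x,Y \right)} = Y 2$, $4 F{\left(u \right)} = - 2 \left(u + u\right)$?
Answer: $- \frac{15127}{27983988} \approx -0.00054056$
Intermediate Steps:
$F{\left(u \right)} = - u$ ($F{\left(u \right)} = \frac{\left(-2\right) \left(u + u\right)}{4} = \frac{\left(-2\right) 2 u}{4} = \frac{\left(-4\right) u}{4} = - u$)
$y{\left(x,Y \right)} = 2 Y$
$J = 23$ ($J = - \frac{\left(-86 + 40\right) \left(- (1 - 5)\right)}{8} = - \frac{\left(-46\right) \left(\left(-1\right) \left(-4\right)\right)}{8} = - \frac{\left(-46\right) 4}{8} = \left(- \frac{1}{8}\right) \left(-184\right) = 23$)
$\frac{y{\left(-129,-22 \right)}}{-11026} + \frac{J}{-5076} = \frac{2 \left(-22\right)}{-11026} + \frac{23}{-5076} = \left(-44\right) \left(- \frac{1}{11026}\right) + 23 \left(- \frac{1}{5076}\right) = \frac{22}{5513} - \frac{23}{5076} = - \frac{15127}{27983988}$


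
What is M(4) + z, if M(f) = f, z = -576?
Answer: -572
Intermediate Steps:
M(4) + z = 4 - 576 = -572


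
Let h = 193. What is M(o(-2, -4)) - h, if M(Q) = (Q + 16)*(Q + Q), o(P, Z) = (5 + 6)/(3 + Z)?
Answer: -303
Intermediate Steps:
o(P, Z) = 11/(3 + Z)
M(Q) = 2*Q*(16 + Q) (M(Q) = (16 + Q)*(2*Q) = 2*Q*(16 + Q))
M(o(-2, -4)) - h = 2*(11/(3 - 4))*(16 + 11/(3 - 4)) - 1*193 = 2*(11/(-1))*(16 + 11/(-1)) - 193 = 2*(11*(-1))*(16 + 11*(-1)) - 193 = 2*(-11)*(16 - 11) - 193 = 2*(-11)*5 - 193 = -110 - 193 = -303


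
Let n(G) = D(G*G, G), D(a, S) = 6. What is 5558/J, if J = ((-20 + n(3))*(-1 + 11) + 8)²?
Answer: 2779/8712 ≈ 0.31899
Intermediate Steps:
n(G) = 6
J = 17424 (J = ((-20 + 6)*(-1 + 11) + 8)² = (-14*10 + 8)² = (-140 + 8)² = (-132)² = 17424)
5558/J = 5558/17424 = 5558*(1/17424) = 2779/8712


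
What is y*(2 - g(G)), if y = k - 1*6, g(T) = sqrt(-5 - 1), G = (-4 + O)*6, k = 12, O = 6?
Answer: 12 - 6*I*sqrt(6) ≈ 12.0 - 14.697*I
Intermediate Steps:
G = 12 (G = (-4 + 6)*6 = 2*6 = 12)
g(T) = I*sqrt(6) (g(T) = sqrt(-6) = I*sqrt(6))
y = 6 (y = 12 - 1*6 = 12 - 6 = 6)
y*(2 - g(G)) = 6*(2 - I*sqrt(6)) = 12 - 6*I*sqrt(6)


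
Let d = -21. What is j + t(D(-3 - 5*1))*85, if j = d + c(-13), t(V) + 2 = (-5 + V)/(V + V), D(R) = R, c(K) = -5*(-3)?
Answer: -1711/16 ≈ -106.94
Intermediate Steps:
c(K) = 15
t(V) = -2 + (-5 + V)/(2*V) (t(V) = -2 + (-5 + V)/(V + V) = -2 + (-5 + V)/((2*V)) = -2 + (-5 + V)*(1/(2*V)) = -2 + (-5 + V)/(2*V))
j = -6 (j = -21 + 15 = -6)
j + t(D(-3 - 5*1))*85 = -6 + ((-5 - 3*(-3 - 5*1))/(2*(-3 - 5*1)))*85 = -6 + ((-5 - 3*(-3 - 5))/(2*(-3 - 5)))*85 = -6 + ((1/2)*(-5 - 3*(-8))/(-8))*85 = -6 + ((1/2)*(-1/8)*(-5 + 24))*85 = -6 + ((1/2)*(-1/8)*19)*85 = -6 - 19/16*85 = -6 - 1615/16 = -1711/16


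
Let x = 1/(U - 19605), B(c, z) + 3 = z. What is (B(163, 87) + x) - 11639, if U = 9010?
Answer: -122425226/10595 ≈ -11555.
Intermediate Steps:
B(c, z) = -3 + z
x = -1/10595 (x = 1/(9010 - 19605) = 1/(-10595) = -1/10595 ≈ -9.4384e-5)
(B(163, 87) + x) - 11639 = ((-3 + 87) - 1/10595) - 11639 = (84 - 1/10595) - 11639 = 889979/10595 - 11639 = -122425226/10595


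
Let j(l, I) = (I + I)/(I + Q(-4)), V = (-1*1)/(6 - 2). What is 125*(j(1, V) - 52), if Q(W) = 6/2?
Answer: -71750/11 ≈ -6522.7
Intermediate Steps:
Q(W) = 3 (Q(W) = 6*(1/2) = 3)
V = -1/4 ≈ -0.25000
j(l, I) = 2*I/(3 + I) (j(l, I) = (I + I)/(I + 3) = (2*I)/(3 + I) = 2*I/(3 + I))
125*(j(1, V) - 52) = 125*(2*(-1/4)/(3 - 1/4) - 52) = 125*(2*(-1/4)/(11/4) - 52) = 125*(2*(-1/4)*(4/11) - 52) = 125*(-2/11 - 52) = 125*(-574/11) = -71750/11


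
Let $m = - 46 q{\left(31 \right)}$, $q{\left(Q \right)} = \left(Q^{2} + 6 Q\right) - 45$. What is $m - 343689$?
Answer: $-394381$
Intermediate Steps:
$q{\left(Q \right)} = -45 + Q^{2} + 6 Q$
$m = -50692$ ($m = - 46 \left(-45 + 31^{2} + 6 \cdot 31\right) = - 46 \left(-45 + 961 + 186\right) = \left(-46\right) 1102 = -50692$)
$m - 343689 = -50692 - 343689 = -394381$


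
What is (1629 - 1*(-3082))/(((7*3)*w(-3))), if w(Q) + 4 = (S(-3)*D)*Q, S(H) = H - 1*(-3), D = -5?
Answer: -673/12 ≈ -56.083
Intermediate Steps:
S(H) = 3 + H (S(H) = H + 3 = 3 + H)
w(Q) = -4 (w(Q) = -4 + ((3 - 3)*(-5))*Q = -4 + (0*(-5))*Q = -4 + 0*Q = -4 + 0 = -4)
(1629 - 1*(-3082))/(((7*3)*w(-3))) = (1629 - 1*(-3082))/(((7*3)*(-4))) = (1629 + 3082)/((21*(-4))) = 4711/(-84) = 4711*(-1/84) = -673/12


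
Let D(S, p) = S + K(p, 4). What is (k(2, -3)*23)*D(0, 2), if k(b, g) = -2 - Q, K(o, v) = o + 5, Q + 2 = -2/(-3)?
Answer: -322/3 ≈ -107.33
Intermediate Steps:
Q = -4/3 (Q = -2 - 2/(-3) = -2 - 2*(-⅓) = -2 + ⅔ = -4/3 ≈ -1.3333)
K(o, v) = 5 + o
k(b, g) = -⅔ (k(b, g) = -2 - 1*(-4/3) = -2 + 4/3 = -⅔)
D(S, p) = 5 + S + p (D(S, p) = S + (5 + p) = 5 + S + p)
(k(2, -3)*23)*D(0, 2) = (-⅔*23)*(5 + 0 + 2) = -46/3*7 = -322/3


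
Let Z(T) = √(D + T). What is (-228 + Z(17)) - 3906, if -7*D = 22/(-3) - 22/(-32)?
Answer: -4134 + √126651/84 ≈ -4129.8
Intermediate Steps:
D = 319/336 (D = -(22/(-3) - 22/(-32))/7 = -(22*(-⅓) - 22*(-1/32))/7 = -(-22/3 + 11/16)/7 = -⅐*(-319/48) = 319/336 ≈ 0.94940)
Z(T) = √(319/336 + T)
(-228 + Z(17)) - 3906 = (-228 + √(6699 + 7056*17)/84) - 3906 = (-228 + √(6699 + 119952)/84) - 3906 = (-228 + √126651/84) - 3906 = -4134 + √126651/84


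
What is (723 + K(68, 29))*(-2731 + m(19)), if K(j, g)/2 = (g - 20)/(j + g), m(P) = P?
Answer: -190244088/97 ≈ -1.9613e+6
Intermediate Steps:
K(j, g) = 2*(-20 + g)/(g + j) (K(j, g) = 2*((g - 20)/(j + g)) = 2*((-20 + g)/(g + j)) = 2*(-20 + g)/(g + j))
(723 + K(68, 29))*(-2731 + m(19)) = (723 + 2*(-20 + 29)/(29 + 68))*(-2731 + 19) = (723 + 2*9/97)*(-2712) = (723 + 2*(1/97)*9)*(-2712) = (723 + 18/97)*(-2712) = (70149/97)*(-2712) = -190244088/97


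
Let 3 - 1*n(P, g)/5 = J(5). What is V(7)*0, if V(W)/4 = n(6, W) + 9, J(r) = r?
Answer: 0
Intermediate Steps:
n(P, g) = -10 (n(P, g) = 15 - 5*5 = 15 - 25 = -10)
V(W) = -4 (V(W) = 4*(-10 + 9) = 4*(-1) = -4)
V(7)*0 = -4*0 = 0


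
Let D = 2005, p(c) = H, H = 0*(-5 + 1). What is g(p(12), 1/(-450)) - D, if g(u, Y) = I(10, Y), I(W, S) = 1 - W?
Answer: -2014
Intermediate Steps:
H = 0 (H = 0*(-4) = 0)
p(c) = 0
g(u, Y) = -9 (g(u, Y) = 1 - 1*10 = 1 - 10 = -9)
g(p(12), 1/(-450)) - D = -9 - 1*2005 = -9 - 2005 = -2014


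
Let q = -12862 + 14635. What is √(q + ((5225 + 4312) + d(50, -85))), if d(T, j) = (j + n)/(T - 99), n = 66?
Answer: √554209/7 ≈ 106.35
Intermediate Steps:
d(T, j) = (66 + j)/(-99 + T) (d(T, j) = (j + 66)/(T - 99) = (66 + j)/(-99 + T))
q = 1773
√(q + ((5225 + 4312) + d(50, -85))) = √(1773 + ((5225 + 4312) + (66 - 85)/(-99 + 50))) = √(1773 + (9537 - 19/(-49))) = √(1773 + (9537 - 1/49*(-19))) = √(1773 + (9537 + 19/49)) = √(1773 + 467332/49) = √(554209/49) = √554209/7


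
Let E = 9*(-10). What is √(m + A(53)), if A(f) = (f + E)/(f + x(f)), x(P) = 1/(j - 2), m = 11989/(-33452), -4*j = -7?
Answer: I*√15264022155/117082 ≈ 1.0552*I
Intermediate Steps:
E = -90
j = 7/4 (j = -¼*(-7) = 7/4 ≈ 1.7500)
m = -11989/33452 (m = 11989*(-1/33452) = -11989/33452 ≈ -0.35839)
x(P) = -4 (x(P) = 1/(7/4 - 2) = 1/(-¼) = -4)
A(f) = (-90 + f)/(-4 + f) (A(f) = (f - 90)/(f - 4) = (-90 + f)/(-4 + f))
√(m + A(53)) = √(-11989/33452 + (-90 + 53)/(-4 + 53)) = √(-11989/33452 - 37/49) = √(-1825185/1639148) = I*√15264022155/117082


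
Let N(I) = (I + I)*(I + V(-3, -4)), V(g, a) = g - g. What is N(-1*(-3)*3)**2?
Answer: 26244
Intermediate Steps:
V(g, a) = 0
N(I) = 2*I**2 (N(I) = (I + I)*(I + 0) = (2*I)*I = 2*I**2)
N(-1*(-3)*3)**2 = (2*(-1*(-3)*3)**2)**2 = (2*(3*3)**2)**2 = (2*9**2)**2 = (2*81)**2 = 162**2 = 26244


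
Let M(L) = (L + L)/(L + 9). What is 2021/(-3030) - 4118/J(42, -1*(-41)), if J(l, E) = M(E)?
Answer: -312021361/124230 ≈ -2511.6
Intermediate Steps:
M(L) = 2*L/(9 + L) (M(L) = (2*L)/(9 + L) = 2*L/(9 + L))
J(l, E) = 2*E/(9 + E)
2021/(-3030) - 4118/J(42, -1*(-41)) = 2021/(-3030) - 4118/(2*(-1*(-41))/(9 - 1*(-41))) = 2021*(-1/3030) - 4118/(2*41/(9 + 41)) = -2021/3030 - 4118/(2*41/50) = -2021/3030 - 4118/(2*41*(1/50)) = -2021/3030 - 4118/41/25 = -2021/3030 - 4118*25/41 = -2021/3030 - 102950/41 = -312021361/124230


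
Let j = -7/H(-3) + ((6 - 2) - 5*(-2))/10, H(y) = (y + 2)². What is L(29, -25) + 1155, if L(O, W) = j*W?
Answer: 1295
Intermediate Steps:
H(y) = (2 + y)²
j = -28/5 (j = -7/(2 - 3)² + ((6 - 2) - 5*(-2))/10 = -7/((-1)²) + (4 + 10)*(⅒) = -7/1 + 14*(⅒) = -7*1 + 7/5 = -7 + 7/5 = -28/5 ≈ -5.6000)
L(O, W) = -28*W/5
L(29, -25) + 1155 = -28/5*(-25) + 1155 = 140 + 1155 = 1295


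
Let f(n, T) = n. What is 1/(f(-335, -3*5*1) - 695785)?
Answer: -1/696120 ≈ -1.4365e-6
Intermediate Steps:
1/(f(-335, -3*5*1) - 695785) = 1/(-335 - 695785) = 1/(-696120) = -1/696120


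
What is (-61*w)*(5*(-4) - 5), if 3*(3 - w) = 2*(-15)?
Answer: 19825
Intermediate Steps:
w = 13 (w = 3 - 2*(-15)/3 = 3 - ⅓*(-30) = 3 + 10 = 13)
(-61*w)*(5*(-4) - 5) = (-61*13)*(5*(-4) - 5) = -793*(-20 - 5) = -793*(-25) = 19825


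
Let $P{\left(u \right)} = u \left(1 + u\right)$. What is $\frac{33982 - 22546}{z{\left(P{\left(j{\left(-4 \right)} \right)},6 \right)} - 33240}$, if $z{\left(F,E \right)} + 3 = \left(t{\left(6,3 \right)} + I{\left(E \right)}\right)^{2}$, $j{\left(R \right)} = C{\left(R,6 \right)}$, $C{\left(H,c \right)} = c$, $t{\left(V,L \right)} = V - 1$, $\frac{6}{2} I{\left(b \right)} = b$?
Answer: $- \frac{5718}{16597} \approx -0.34452$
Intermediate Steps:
$I{\left(b \right)} = \frac{b}{3}$
$t{\left(V,L \right)} = -1 + V$ ($t{\left(V,L \right)} = V - 1 = -1 + V$)
$j{\left(R \right)} = 6$
$z{\left(F,E \right)} = -3 + \left(5 + \frac{E}{3}\right)^{2}$ ($z{\left(F,E \right)} = -3 + \left(\left(-1 + 6\right) + \frac{E}{3}\right)^{2} = -3 + \left(5 + \frac{E}{3}\right)^{2}$)
$\frac{33982 - 22546}{z{\left(P{\left(j{\left(-4 \right)} \right)},6 \right)} - 33240} = \frac{33982 - 22546}{\left(-3 + \frac{\left(15 + 6\right)^{2}}{9}\right) - 33240} = \frac{11436}{\left(-3 + \frac{21^{2}}{9}\right) - 33240} = \frac{11436}{\left(-3 + \frac{1}{9} \cdot 441\right) - 33240} = \frac{11436}{\left(-3 + 49\right) - 33240} = \frac{11436}{46 - 33240} = \frac{11436}{-33194} = 11436 \left(- \frac{1}{33194}\right) = - \frac{5718}{16597}$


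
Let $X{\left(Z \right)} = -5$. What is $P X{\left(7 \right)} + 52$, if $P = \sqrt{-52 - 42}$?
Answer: $52 - 5 i \sqrt{94} \approx 52.0 - 48.477 i$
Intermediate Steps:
$P = i \sqrt{94}$ ($P = \sqrt{-52 - 42} = \sqrt{-94} = i \sqrt{94} \approx 9.6954 i$)
$P X{\left(7 \right)} + 52 = i \sqrt{94} \left(-5\right) + 52 = - 5 i \sqrt{94} + 52 = 52 - 5 i \sqrt{94}$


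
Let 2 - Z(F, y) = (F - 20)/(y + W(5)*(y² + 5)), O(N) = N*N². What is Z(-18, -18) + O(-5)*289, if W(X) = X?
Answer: -58772083/1627 ≈ -36123.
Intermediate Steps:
O(N) = N³
Z(F, y) = 2 - (-20 + F)/(25 + y + 5*y²) (Z(F, y) = 2 - (F - 20)/(y + 5*(y² + 5)) = 2 - (-20 + F)/(y + 5*(5 + y²)) = 2 - (-20 + F)/(y + (25 + 5*y²)) = 2 - (-20 + F)/(25 + y + 5*y²))
Z(-18, -18) + O(-5)*289 = (70 - 1*(-18) + 2*(-18) + 10*(-18)²)/(25 - 18 + 5*(-18)²) + (-5)³*289 = (70 + 18 - 36 + 10*324)/(25 - 18 + 5*324) - 125*289 = (70 + 18 - 36 + 3240)/(25 - 18 + 1620) - 36125 = 3292/1627 - 36125 = -58772083/1627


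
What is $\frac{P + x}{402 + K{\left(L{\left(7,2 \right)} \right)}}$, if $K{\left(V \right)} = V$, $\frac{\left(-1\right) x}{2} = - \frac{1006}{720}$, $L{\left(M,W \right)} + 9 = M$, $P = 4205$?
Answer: $\frac{757403}{72000} \approx 10.519$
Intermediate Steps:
$L{\left(M,W \right)} = -9 + M$
$x = \frac{503}{180}$ ($x = - 2 \left(- \frac{1006}{720}\right) = - 2 \left(\left(-1006\right) \frac{1}{720}\right) = \left(-2\right) \left(- \frac{503}{360}\right) = \frac{503}{180} \approx 2.7944$)
$\frac{P + x}{402 + K{\left(L{\left(7,2 \right)} \right)}} = \frac{4205 + \frac{503}{180}}{402 + \left(-9 + 7\right)} = \frac{757403}{180 \left(402 - 2\right)} = \frac{757403}{180 \cdot 400} = \frac{757403}{180} \cdot \frac{1}{400} = \frac{757403}{72000}$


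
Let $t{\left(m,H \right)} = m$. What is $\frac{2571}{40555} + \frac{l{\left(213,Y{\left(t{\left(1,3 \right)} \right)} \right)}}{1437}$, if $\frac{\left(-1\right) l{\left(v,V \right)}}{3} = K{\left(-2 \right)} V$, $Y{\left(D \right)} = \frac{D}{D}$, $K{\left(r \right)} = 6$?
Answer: $\frac{988179}{19425845} \approx 0.050869$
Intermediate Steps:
$Y{\left(D \right)} = 1$
$l{\left(v,V \right)} = - 18 V$ ($l{\left(v,V \right)} = - 3 \cdot 6 V = - 18 V$)
$\frac{2571}{40555} + \frac{l{\left(213,Y{\left(t{\left(1,3 \right)} \right)} \right)}}{1437} = \frac{2571}{40555} + \frac{\left(-18\right) 1}{1437} = 2571 \cdot \frac{1}{40555} - \frac{6}{479} = \frac{2571}{40555} - \frac{6}{479} = \frac{988179}{19425845}$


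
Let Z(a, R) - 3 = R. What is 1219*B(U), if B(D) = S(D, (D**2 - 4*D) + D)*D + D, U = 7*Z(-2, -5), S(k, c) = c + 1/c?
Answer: -69340377/17 ≈ -4.0788e+6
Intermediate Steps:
Z(a, R) = 3 + R
U = -14 (U = 7*(3 - 5) = 7*(-2) = -14)
B(D) = D + D*(D**2 + 1/(D**2 - 3*D) - 3*D) (B(D) = (((D**2 - 4*D) + D) + 1/((D**2 - 4*D) + D))*D + D = ((D**2 - 3*D) + 1/(D**2 - 3*D))*D + D = (D**2 + 1/(D**2 - 3*D) - 3*D)*D + D = D*(D**2 + 1/(D**2 - 3*D) - 3*D) + D = D + D*(D**2 + 1/(D**2 - 3*D) - 3*D))
1219*B(U) = 1219*((1 - 14*(-3 - 14) + (-14)**2*(-3 - 14)**2)/(-3 - 14)) = 1219*((1 - 14*(-17) + 196*(-17)**2)/(-17)) = 1219*(-(1 + 238 + 196*289)/17) = 1219*(-(1 + 238 + 56644)/17) = 1219*(-1/17*56883) = 1219*(-56883/17) = -69340377/17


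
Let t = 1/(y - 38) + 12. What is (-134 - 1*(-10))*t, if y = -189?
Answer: -337652/227 ≈ -1487.5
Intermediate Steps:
t = 2723/227 (t = 1/(-189 - 38) + 12 = 1/(-227) + 12 = -1/227 + 12 = 2723/227 ≈ 11.996)
(-134 - 1*(-10))*t = (-134 - 1*(-10))*(2723/227) = (-134 + 10)*(2723/227) = -124*2723/227 = -337652/227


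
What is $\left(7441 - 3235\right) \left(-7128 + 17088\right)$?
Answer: $41891760$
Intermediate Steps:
$\left(7441 - 3235\right) \left(-7128 + 17088\right) = 4206 \cdot 9960 = 41891760$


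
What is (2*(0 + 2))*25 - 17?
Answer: 83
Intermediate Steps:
(2*(0 + 2))*25 - 17 = (2*2)*25 - 17 = 4*25 - 17 = 100 - 17 = 83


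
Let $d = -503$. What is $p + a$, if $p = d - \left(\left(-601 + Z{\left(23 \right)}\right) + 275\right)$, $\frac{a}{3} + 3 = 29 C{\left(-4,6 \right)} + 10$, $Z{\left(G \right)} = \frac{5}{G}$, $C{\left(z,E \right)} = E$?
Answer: $\frac{8413}{23} \approx 365.78$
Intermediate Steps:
$a = 543$ ($a = -9 + 3 \left(29 \cdot 6 + 10\right) = -9 + 3 \left(174 + 10\right) = -9 + 3 \cdot 184 = -9 + 552 = 543$)
$p = - \frac{4076}{23}$ ($p = -503 - \left(\left(-601 + \frac{5}{23}\right) + 275\right) = -503 - \left(- \frac{13818}{23} + 275\right) = -503 - - \frac{7493}{23} = -503 + \frac{7493}{23} = - \frac{4076}{23} \approx -177.22$)
$p + a = - \frac{4076}{23} + 543 = \frac{8413}{23}$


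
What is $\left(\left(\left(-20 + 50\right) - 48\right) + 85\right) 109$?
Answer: $7303$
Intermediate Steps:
$\left(\left(\left(-20 + 50\right) - 48\right) + 85\right) 109 = \left(\left(30 - 48\right) + 85\right) 109 = \left(-18 + 85\right) 109 = 67 \cdot 109 = 7303$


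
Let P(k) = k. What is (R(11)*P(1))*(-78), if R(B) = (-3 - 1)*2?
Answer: 624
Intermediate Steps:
R(B) = -8 (R(B) = -4*2 = -8)
(R(11)*P(1))*(-78) = -8*1*(-78) = -8*(-78) = 624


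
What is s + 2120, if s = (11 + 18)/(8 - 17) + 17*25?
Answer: 22876/9 ≈ 2541.8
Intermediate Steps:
s = 3796/9 (s = 29/(-9) + 425 = 29*(-⅑) + 425 = -29/9 + 425 = 3796/9 ≈ 421.78)
s + 2120 = 3796/9 + 2120 = 22876/9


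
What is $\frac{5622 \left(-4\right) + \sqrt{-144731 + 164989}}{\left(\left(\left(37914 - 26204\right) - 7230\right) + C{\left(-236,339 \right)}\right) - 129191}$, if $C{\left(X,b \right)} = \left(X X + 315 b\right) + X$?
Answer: $- \frac{11244}{18767} + \frac{\sqrt{20258}}{37534} \approx -0.59534$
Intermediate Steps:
$C{\left(X,b \right)} = X + X^{2} + 315 b$ ($C{\left(X,b \right)} = \left(X^{2} + 315 b\right) + X = X + X^{2} + 315 b$)
$\frac{5622 \left(-4\right) + \sqrt{-144731 + 164989}}{\left(\left(\left(37914 - 26204\right) - 7230\right) + C{\left(-236,339 \right)}\right) - 129191} = \frac{5622 \left(-4\right) + \sqrt{-144731 + 164989}}{\left(\left(\left(37914 - 26204\right) - 7230\right) + \left(-236 + \left(-236\right)^{2} + 315 \cdot 339\right)\right) - 129191} = \frac{-22488 + \sqrt{20258}}{\left(\left(11710 - 7230\right) + \left(-236 + 55696 + 106785\right)\right) - 129191} = \frac{-22488 + \sqrt{20258}}{\left(4480 + 162245\right) - 129191} = \frac{-22488 + \sqrt{20258}}{166725 - 129191} = \frac{-22488 + \sqrt{20258}}{37534} = \left(-22488 + \sqrt{20258}\right) \frac{1}{37534} = - \frac{11244}{18767} + \frac{\sqrt{20258}}{37534}$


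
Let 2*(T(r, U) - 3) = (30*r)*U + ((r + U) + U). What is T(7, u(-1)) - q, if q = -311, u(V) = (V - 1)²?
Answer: 1483/2 ≈ 741.50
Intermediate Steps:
u(V) = (-1 + V)²
T(r, U) = 3 + U + r/2 + 15*U*r (T(r, U) = 3 + ((30*r)*U + ((r + U) + U))/2 = 3 + (30*U*r + ((U + r) + U))/2 = 3 + (30*U*r + (r + 2*U))/2 = 3 + (r + 2*U + 30*U*r)/2 = 3 + (U + r/2 + 15*U*r) = 3 + U + r/2 + 15*U*r)
T(7, u(-1)) - q = (3 + (-1 - 1)² + (½)*7 + 15*(-1 - 1)²*7) - 1*(-311) = (3 + (-2)² + 7/2 + 15*(-2)²*7) + 311 = (3 + 4 + 7/2 + 15*4*7) + 311 = (3 + 4 + 7/2 + 420) + 311 = 861/2 + 311 = 1483/2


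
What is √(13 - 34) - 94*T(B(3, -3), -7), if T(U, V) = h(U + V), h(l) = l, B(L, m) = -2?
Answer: 846 + I*√21 ≈ 846.0 + 4.5826*I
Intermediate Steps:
T(U, V) = U + V
√(13 - 34) - 94*T(B(3, -3), -7) = √(13 - 34) - 94*(-2 - 7) = √(-21) - 94*(-9) = I*√21 + 846 = 846 + I*√21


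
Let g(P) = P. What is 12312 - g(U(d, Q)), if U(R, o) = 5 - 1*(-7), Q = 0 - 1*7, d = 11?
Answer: 12300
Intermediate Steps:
Q = -7 (Q = 0 - 7 = -7)
U(R, o) = 12 (U(R, o) = 5 + 7 = 12)
12312 - g(U(d, Q)) = 12312 - 1*12 = 12312 - 12 = 12300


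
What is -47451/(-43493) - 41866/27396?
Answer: -260455171/595767114 ≈ -0.43718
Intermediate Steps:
-47451/(-43493) - 41866/27396 = -47451*(-1/43493) - 41866*1/27396 = 47451/43493 - 20933/13698 = -260455171/595767114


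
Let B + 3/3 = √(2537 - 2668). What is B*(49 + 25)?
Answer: -74 + 74*I*√131 ≈ -74.0 + 846.97*I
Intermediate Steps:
B = -1 + I*√131 (B = -1 + √(2537 - 2668) = -1 + √(-131) = -1 + I*√131 ≈ -1.0 + 11.446*I)
B*(49 + 25) = (-1 + I*√131)*(49 + 25) = (-1 + I*√131)*74 = -74 + 74*I*√131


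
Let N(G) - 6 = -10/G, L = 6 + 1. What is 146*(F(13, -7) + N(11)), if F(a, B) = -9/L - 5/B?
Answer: 50808/77 ≈ 659.84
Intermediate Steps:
L = 7
N(G) = 6 - 10/G
F(a, B) = -9/7 - 5/B
146*(F(13, -7) + N(11)) = 146*((-9/7 - 5/(-7)) + (6 - 10/11)) = 146*((-9/7 - 5*(-⅐)) + (6 - 10*1/11)) = 146*((-9/7 + 5/7) + (6 - 10/11)) = 146*(-4/7 + 56/11) = 146*(348/77) = 50808/77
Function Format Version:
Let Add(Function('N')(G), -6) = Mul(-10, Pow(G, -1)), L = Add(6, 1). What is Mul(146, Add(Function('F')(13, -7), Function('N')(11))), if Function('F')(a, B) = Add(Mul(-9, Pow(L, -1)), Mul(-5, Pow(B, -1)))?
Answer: Rational(50808, 77) ≈ 659.84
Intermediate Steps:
L = 7
Function('N')(G) = Add(6, Mul(-10, Pow(G, -1)))
Function('F')(a, B) = Add(Rational(-9, 7), Mul(-5, Pow(B, -1))) (Function('F')(a, B) = Add(Mul(-9, Pow(7, -1)), Mul(-5, Pow(B, -1))) = Add(Mul(-9, Rational(1, 7)), Mul(-5, Pow(B, -1))) = Add(Rational(-9, 7), Mul(-5, Pow(B, -1))))
Mul(146, Add(Function('F')(13, -7), Function('N')(11))) = Mul(146, Add(Add(Rational(-9, 7), Mul(-5, Pow(-7, -1))), Add(6, Mul(-10, Pow(11, -1))))) = Mul(146, Add(Add(Rational(-9, 7), Mul(-5, Rational(-1, 7))), Add(6, Mul(-10, Rational(1, 11))))) = Mul(146, Add(Add(Rational(-9, 7), Rational(5, 7)), Add(6, Rational(-10, 11)))) = Mul(146, Add(Rational(-4, 7), Rational(56, 11))) = Mul(146, Rational(348, 77)) = Rational(50808, 77)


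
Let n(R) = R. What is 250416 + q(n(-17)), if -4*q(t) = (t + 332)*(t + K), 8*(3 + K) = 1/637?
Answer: 733797747/2912 ≈ 2.5199e+5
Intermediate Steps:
K = -15287/5096 (K = -3 + (1/8)/637 = -3 + (1/8)*(1/637) = -3 + 1/5096 = -15287/5096 ≈ -2.9998)
q(t) = -(332 + t)*(-15287/5096 + t)/4 (q(t) = -(t + 332)*(t - 15287/5096)/4 = -(332 + t)*(-15287/5096 + t)/4)
250416 + q(n(-17)) = 250416 + (1268821/5096 - 1676585/20384*(-17) - 1/4*(-17)**2) = 250416 + (1268821/5096 + 28501945/20384 - 1/4*289) = 250416 + (1268821/5096 + 28501945/20384 - 289/4) = 250416 + 4586355/2912 = 733797747/2912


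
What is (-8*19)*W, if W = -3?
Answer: 456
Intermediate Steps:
(-8*19)*W = -8*19*(-3) = -152*(-3) = 456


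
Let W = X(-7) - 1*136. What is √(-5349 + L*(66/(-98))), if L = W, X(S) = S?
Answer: 3*I*√28598/7 ≈ 72.475*I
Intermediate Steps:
W = -143 (W = -7 - 1*136 = -7 - 136 = -143)
L = -143
√(-5349 + L*(66/(-98))) = √(-5349 - 9438/(-98)) = √(-5349 - 9438*(-1)/98) = √(-5349 - 143*(-33/49)) = √(-5349 + 4719/49) = √(-257382/49) = 3*I*√28598/7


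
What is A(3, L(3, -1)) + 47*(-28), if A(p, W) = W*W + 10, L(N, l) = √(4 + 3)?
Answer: -1299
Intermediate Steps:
L(N, l) = √7
A(p, W) = 10 + W² (A(p, W) = W² + 10 = 10 + W²)
A(3, L(3, -1)) + 47*(-28) = (10 + (√7)²) + 47*(-28) = (10 + 7) - 1316 = 17 - 1316 = -1299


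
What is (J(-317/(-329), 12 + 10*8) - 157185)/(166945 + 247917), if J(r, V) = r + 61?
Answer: -51693479/136489598 ≈ -0.37874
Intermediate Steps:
J(r, V) = 61 + r
(J(-317/(-329), 12 + 10*8) - 157185)/(166945 + 247917) = ((61 - 317/(-329)) - 157185)/(166945 + 247917) = ((61 - 317*(-1/329)) - 157185)/414862 = ((61 + 317/329) - 157185)*(1/414862) = (20386/329 - 157185)*(1/414862) = -51693479/329*1/414862 = -51693479/136489598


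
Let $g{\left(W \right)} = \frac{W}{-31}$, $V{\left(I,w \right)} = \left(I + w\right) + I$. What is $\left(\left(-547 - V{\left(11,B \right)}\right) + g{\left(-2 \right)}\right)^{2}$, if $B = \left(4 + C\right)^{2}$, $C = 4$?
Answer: $\frac{384983641}{961} \approx 4.0061 \cdot 10^{5}$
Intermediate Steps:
$B = 64$ ($B = \left(4 + 4\right)^{2} = 8^{2} = 64$)
$V{\left(I,w \right)} = w + 2 I$
$g{\left(W \right)} = - \frac{W}{31}$ ($g{\left(W \right)} = W \left(- \frac{1}{31}\right) = - \frac{W}{31}$)
$\left(\left(-547 - V{\left(11,B \right)}\right) + g{\left(-2 \right)}\right)^{2} = \left(\left(-547 - \left(64 + 2 \cdot 11\right)\right) - - \frac{2}{31}\right)^{2} = \left(\left(-547 - \left(64 + 22\right)\right) + \frac{2}{31}\right)^{2} = \left(\left(-547 - 86\right) + \frac{2}{31}\right)^{2} = \left(-633 + \frac{2}{31}\right)^{2} = \left(- \frac{19621}{31}\right)^{2} = \frac{384983641}{961}$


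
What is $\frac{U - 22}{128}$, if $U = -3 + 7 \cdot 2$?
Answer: $- \frac{11}{128} \approx -0.085938$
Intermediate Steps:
$U = 11$ ($U = -3 + 14 = 11$)
$\frac{U - 22}{128} = \frac{11 - 22}{128} = \frac{1}{128} \left(-11\right) = - \frac{11}{128}$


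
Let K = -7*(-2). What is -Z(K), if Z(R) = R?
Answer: -14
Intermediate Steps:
K = 14
-Z(K) = -1*14 = -14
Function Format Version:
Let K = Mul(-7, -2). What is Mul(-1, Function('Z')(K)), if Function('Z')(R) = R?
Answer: -14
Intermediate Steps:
K = 14
Mul(-1, Function('Z')(K)) = Mul(-1, 14) = -14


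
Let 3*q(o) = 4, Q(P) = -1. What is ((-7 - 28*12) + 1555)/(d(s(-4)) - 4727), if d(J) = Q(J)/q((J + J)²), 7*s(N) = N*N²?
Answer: -4848/18911 ≈ -0.25636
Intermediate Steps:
q(o) = 4/3 (q(o) = (⅓)*4 = 4/3)
s(N) = N³/7 (s(N) = (N*N²)/7 = N³/7)
d(J) = -¾ (d(J) = -1/4/3 = -1*¾ = -¾)
((-7 - 28*12) + 1555)/(d(s(-4)) - 4727) = ((-7 - 28*12) + 1555)/(-¾ - 4727) = ((-7 - 336) + 1555)/(-18911/4) = (-343 + 1555)*(-4/18911) = 1212*(-4/18911) = -4848/18911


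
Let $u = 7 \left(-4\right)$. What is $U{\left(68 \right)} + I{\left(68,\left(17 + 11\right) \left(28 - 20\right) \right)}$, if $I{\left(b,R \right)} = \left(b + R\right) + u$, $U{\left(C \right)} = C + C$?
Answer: $400$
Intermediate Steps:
$u = -28$
$U{\left(C \right)} = 2 C$
$I{\left(b,R \right)} = -28 + R + b$ ($I{\left(b,R \right)} = \left(b + R\right) - 28 = \left(R + b\right) - 28 = -28 + R + b$)
$U{\left(68 \right)} + I{\left(68,\left(17 + 11\right) \left(28 - 20\right) \right)} = 2 \cdot 68 + \left(-28 + \left(17 + 11\right) \left(28 - 20\right) + 68\right) = 136 + \left(-28 + 28 \cdot 8 + 68\right) = 136 + \left(-28 + 224 + 68\right) = 136 + 264 = 400$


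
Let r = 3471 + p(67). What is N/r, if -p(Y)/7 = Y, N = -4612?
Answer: -2306/1501 ≈ -1.5363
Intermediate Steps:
p(Y) = -7*Y
r = 3002 (r = 3471 - 7*67 = 3471 - 469 = 3002)
N/r = -4612/3002 = -4612*1/3002 = -2306/1501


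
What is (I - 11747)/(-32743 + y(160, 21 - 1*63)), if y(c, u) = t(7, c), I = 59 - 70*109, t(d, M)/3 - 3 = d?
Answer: 19318/32713 ≈ 0.59053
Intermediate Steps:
t(d, M) = 9 + 3*d
I = -7571 (I = 59 - 7630 = -7571)
y(c, u) = 30 (y(c, u) = 9 + 3*7 = 9 + 21 = 30)
(I - 11747)/(-32743 + y(160, 21 - 1*63)) = (-7571 - 11747)/(-32743 + 30) = -19318/(-32713) = -19318*(-1/32713) = 19318/32713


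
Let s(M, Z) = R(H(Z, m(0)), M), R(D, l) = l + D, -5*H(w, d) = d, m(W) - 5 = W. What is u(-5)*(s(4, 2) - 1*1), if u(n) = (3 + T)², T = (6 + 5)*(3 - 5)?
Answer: 722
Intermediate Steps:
m(W) = 5 + W
H(w, d) = -d/5
R(D, l) = D + l
T = -22 (T = 11*(-2) = -22)
u(n) = 361 (u(n) = (3 - 22)² = (-19)² = 361)
s(M, Z) = -1 + M (s(M, Z) = -(5 + 0)/5 + M = -⅕*5 + M = -1 + M)
u(-5)*(s(4, 2) - 1*1) = 361*((-1 + 4) - 1*1) = 361*(3 - 1) = 361*2 = 722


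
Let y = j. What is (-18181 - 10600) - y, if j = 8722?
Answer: -37503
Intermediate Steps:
y = 8722
(-18181 - 10600) - y = (-18181 - 10600) - 1*8722 = -28781 - 8722 = -37503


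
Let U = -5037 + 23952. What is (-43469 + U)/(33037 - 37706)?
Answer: 24554/4669 ≈ 5.2589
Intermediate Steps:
U = 18915
(-43469 + U)/(33037 - 37706) = (-43469 + 18915)/(33037 - 37706) = -24554/(-4669) = -24554*(-1/4669) = 24554/4669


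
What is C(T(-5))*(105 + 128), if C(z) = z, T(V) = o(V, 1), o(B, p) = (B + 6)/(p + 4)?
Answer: 233/5 ≈ 46.600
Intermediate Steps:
o(B, p) = (6 + B)/(4 + p)
T(V) = 6/5 + V/5 (T(V) = (6 + V)/(4 + 1) = (6 + V)/5 = 6/5 + V/5)
C(T(-5))*(105 + 128) = (6/5 + (1/5)*(-5))*(105 + 128) = (6/5 - 1)*233 = (1/5)*233 = 233/5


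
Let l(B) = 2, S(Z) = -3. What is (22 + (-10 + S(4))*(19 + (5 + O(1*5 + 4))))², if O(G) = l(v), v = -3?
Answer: 99856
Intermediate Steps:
O(G) = 2
(22 + (-10 + S(4))*(19 + (5 + O(1*5 + 4))))² = (22 + (-10 - 3)*(19 + (5 + 2)))² = (22 - 13*(19 + 7))² = (22 - 13*26)² = (22 - 338)² = (-316)² = 99856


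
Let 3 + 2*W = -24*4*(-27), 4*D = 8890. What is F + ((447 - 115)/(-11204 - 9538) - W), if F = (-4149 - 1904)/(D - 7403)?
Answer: -277950564559/214907862 ≈ -1293.3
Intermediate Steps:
D = 4445/2 (D = (1/4)*8890 = 4445/2 ≈ 2222.5)
W = 2589/2 (W = -3/2 + (-24*4*(-27))/2 = -3/2 + (-96*(-27))/2 = -3/2 + (1/2)*2592 = -3/2 + 1296 = 2589/2 ≈ 1294.5)
F = 12106/10361 (F = (-4149 - 1904)/(4445/2 - 7403) = -6053/(-10361/2) = -6053*(-2/10361) = 12106/10361 ≈ 1.1684)
F + ((447 - 115)/(-11204 - 9538) - W) = 12106/10361 + ((447 - 115)/(-11204 - 9538) - 1*2589/2) = 12106/10361 + (332/(-20742) - 2589/2) = 12106/10361 + (332*(-1/20742) - 2589/2) = 12106/10361 + (-166/10371 - 2589/2) = 12106/10361 - 26850851/20742 = -277950564559/214907862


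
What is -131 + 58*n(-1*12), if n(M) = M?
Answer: -827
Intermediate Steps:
-131 + 58*n(-1*12) = -131 + 58*(-1*12) = -131 + 58*(-12) = -131 - 696 = -827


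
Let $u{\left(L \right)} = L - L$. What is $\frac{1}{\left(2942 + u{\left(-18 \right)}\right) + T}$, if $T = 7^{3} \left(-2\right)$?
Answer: $\frac{1}{2256} \approx 0.00044326$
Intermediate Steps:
$u{\left(L \right)} = 0$
$T = -686$ ($T = 343 \left(-2\right) = -686$)
$\frac{1}{\left(2942 + u{\left(-18 \right)}\right) + T} = \frac{1}{\left(2942 + 0\right) - 686} = \frac{1}{2942 - 686} = \frac{1}{2256}$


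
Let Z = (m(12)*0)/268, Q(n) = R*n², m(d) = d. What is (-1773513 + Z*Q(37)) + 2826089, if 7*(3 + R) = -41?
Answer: 1052576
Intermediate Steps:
R = -62/7 (R = -3 + (⅐)*(-41) = -3 - 41/7 = -62/7 ≈ -8.8571)
Q(n) = -62*n²/7
Z = 0 (Z = (12*0)/268 = 0*(1/268) = 0)
(-1773513 + Z*Q(37)) + 2826089 = (-1773513 + 0*(-62/7*37²)) + 2826089 = (-1773513 + 0*(-62/7*1369)) + 2826089 = (-1773513 + 0*(-84878/7)) + 2826089 = (-1773513 + 0) + 2826089 = -1773513 + 2826089 = 1052576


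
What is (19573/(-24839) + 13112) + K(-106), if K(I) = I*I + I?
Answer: 602127465/24839 ≈ 24241.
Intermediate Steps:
K(I) = I + I² (K(I) = I² + I = I + I²)
(19573/(-24839) + 13112) + K(-106) = (19573/(-24839) + 13112) - 106*(1 - 106) = (19573*(-1/24839) + 13112) - 106*(-105) = (-19573/24839 + 13112) + 11130 = 325669395/24839 + 11130 = 602127465/24839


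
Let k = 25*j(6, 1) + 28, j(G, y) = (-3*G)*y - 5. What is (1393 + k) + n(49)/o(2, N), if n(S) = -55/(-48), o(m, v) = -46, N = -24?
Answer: 1867913/2208 ≈ 845.97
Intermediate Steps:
n(S) = 55/48 (n(S) = -55*(-1/48) = 55/48)
j(G, y) = -5 - 3*G*y (j(G, y) = -3*G*y - 5 = -5 - 3*G*y)
k = -547 (k = 25*(-5 - 3*6*1) + 28 = 25*(-5 - 18) + 28 = 25*(-23) + 28 = -575 + 28 = -547)
(1393 + k) + n(49)/o(2, N) = (1393 - 547) + (55/48)/(-46) = 846 + (55/48)*(-1/46) = 846 - 55/2208 = 1867913/2208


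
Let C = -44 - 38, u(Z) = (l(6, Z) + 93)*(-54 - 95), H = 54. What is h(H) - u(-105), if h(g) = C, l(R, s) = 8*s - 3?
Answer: -111832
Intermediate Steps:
l(R, s) = -3 + 8*s
u(Z) = -13410 - 1192*Z (u(Z) = ((-3 + 8*Z) + 93)*(-54 - 95) = (90 + 8*Z)*(-149) = -13410 - 1192*Z)
C = -82
h(g) = -82
h(H) - u(-105) = -82 - (-13410 - 1192*(-105)) = -82 - (-13410 + 125160) = -82 - 1*111750 = -82 - 111750 = -111832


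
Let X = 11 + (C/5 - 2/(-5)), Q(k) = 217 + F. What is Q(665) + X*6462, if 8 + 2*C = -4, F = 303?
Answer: 332162/5 ≈ 66432.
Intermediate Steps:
C = -6 (C = -4 + (½)*(-4) = -4 - 2 = -6)
Q(k) = 520 (Q(k) = 217 + 303 = 520)
X = 51/5 (X = 11 + (-6/5 - 2/(-5)) = 11 + (-6*⅕ - 2*(-⅕)) = 11 + (-6/5 + ⅖) = 11 - ⅘ = 51/5 ≈ 10.200)
Q(665) + X*6462 = 520 + (51/5)*6462 = 520 + 329562/5 = 332162/5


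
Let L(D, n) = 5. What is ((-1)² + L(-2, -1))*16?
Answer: 96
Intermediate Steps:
((-1)² + L(-2, -1))*16 = ((-1)² + 5)*16 = (1 + 5)*16 = 6*16 = 96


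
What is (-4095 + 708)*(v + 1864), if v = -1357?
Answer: -1717209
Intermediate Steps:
(-4095 + 708)*(v + 1864) = (-4095 + 708)*(-1357 + 1864) = -3387*507 = -1717209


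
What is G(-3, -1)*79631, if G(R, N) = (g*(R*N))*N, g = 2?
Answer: -477786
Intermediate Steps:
G(R, N) = 2*R*N**2 (G(R, N) = (2*(R*N))*N = (2*(N*R))*N = (2*N*R)*N = 2*R*N**2)
G(-3, -1)*79631 = (2*(-3)*(-1)**2)*79631 = (2*(-3)*1)*79631 = -6*79631 = -477786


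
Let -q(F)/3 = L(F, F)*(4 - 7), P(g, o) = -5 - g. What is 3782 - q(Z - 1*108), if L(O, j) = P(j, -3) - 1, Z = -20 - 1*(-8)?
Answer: 2756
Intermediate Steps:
Z = -12 (Z = -20 + 8 = -12)
L(O, j) = -6 - j (L(O, j) = (-5 - j) - 1 = -6 - j)
q(F) = -54 - 9*F (q(F) = -3*(-6 - F)*(4 - 7) = -3*(-6 - F)*(-3) = -3*(18 + 3*F) = -54 - 9*F)
3782 - q(Z - 1*108) = 3782 - (-54 - 9*(-12 - 1*108)) = 3782 - (-54 - 9*(-12 - 108)) = 3782 - (-54 - 9*(-120)) = 3782 - (-54 + 1080) = 3782 - 1*1026 = 3782 - 1026 = 2756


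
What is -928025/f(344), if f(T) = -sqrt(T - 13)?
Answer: 928025*sqrt(331)/331 ≈ 51009.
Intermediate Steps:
f(T) = -sqrt(-13 + T)
-928025/f(344) = -928025*(-1/sqrt(-13 + 344)) = -928025*(-sqrt(331)/331) = -(-928025)*sqrt(331)/331 = 928025*sqrt(331)/331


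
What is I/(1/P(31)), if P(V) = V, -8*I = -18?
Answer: 279/4 ≈ 69.750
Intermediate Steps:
I = 9/4 (I = -⅛*(-18) = 9/4 ≈ 2.2500)
I/(1/P(31)) = 9/(4*(1/31)) = (9/4)*31 = 279/4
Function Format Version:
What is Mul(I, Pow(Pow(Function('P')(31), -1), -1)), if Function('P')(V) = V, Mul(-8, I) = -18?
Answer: Rational(279, 4) ≈ 69.750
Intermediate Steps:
I = Rational(9, 4) (I = Mul(Rational(-1, 8), -18) = Rational(9, 4) ≈ 2.2500)
Mul(I, Pow(Pow(Function('P')(31), -1), -1)) = Mul(Rational(9, 4), Pow(Pow(31, -1), -1)) = Mul(Rational(9, 4), Pow(Rational(1, 31), -1)) = Mul(Rational(9, 4), 31) = Rational(279, 4)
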